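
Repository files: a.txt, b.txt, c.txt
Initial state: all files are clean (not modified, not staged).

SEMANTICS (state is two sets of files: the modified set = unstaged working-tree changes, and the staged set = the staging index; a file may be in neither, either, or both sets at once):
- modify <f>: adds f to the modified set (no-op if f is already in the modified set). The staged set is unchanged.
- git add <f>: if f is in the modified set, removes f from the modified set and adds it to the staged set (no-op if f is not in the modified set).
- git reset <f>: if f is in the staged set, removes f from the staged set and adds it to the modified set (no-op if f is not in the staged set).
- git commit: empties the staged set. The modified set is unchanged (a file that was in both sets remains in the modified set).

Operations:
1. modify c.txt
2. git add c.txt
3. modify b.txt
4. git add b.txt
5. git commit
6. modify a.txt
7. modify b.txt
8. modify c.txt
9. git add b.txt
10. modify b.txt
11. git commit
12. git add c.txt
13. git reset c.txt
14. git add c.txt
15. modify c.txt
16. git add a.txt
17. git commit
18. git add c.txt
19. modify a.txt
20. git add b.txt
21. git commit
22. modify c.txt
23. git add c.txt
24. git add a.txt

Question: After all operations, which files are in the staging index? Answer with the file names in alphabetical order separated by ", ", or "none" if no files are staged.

Answer: a.txt, c.txt

Derivation:
After op 1 (modify c.txt): modified={c.txt} staged={none}
After op 2 (git add c.txt): modified={none} staged={c.txt}
After op 3 (modify b.txt): modified={b.txt} staged={c.txt}
After op 4 (git add b.txt): modified={none} staged={b.txt, c.txt}
After op 5 (git commit): modified={none} staged={none}
After op 6 (modify a.txt): modified={a.txt} staged={none}
After op 7 (modify b.txt): modified={a.txt, b.txt} staged={none}
After op 8 (modify c.txt): modified={a.txt, b.txt, c.txt} staged={none}
After op 9 (git add b.txt): modified={a.txt, c.txt} staged={b.txt}
After op 10 (modify b.txt): modified={a.txt, b.txt, c.txt} staged={b.txt}
After op 11 (git commit): modified={a.txt, b.txt, c.txt} staged={none}
After op 12 (git add c.txt): modified={a.txt, b.txt} staged={c.txt}
After op 13 (git reset c.txt): modified={a.txt, b.txt, c.txt} staged={none}
After op 14 (git add c.txt): modified={a.txt, b.txt} staged={c.txt}
After op 15 (modify c.txt): modified={a.txt, b.txt, c.txt} staged={c.txt}
After op 16 (git add a.txt): modified={b.txt, c.txt} staged={a.txt, c.txt}
After op 17 (git commit): modified={b.txt, c.txt} staged={none}
After op 18 (git add c.txt): modified={b.txt} staged={c.txt}
After op 19 (modify a.txt): modified={a.txt, b.txt} staged={c.txt}
After op 20 (git add b.txt): modified={a.txt} staged={b.txt, c.txt}
After op 21 (git commit): modified={a.txt} staged={none}
After op 22 (modify c.txt): modified={a.txt, c.txt} staged={none}
After op 23 (git add c.txt): modified={a.txt} staged={c.txt}
After op 24 (git add a.txt): modified={none} staged={a.txt, c.txt}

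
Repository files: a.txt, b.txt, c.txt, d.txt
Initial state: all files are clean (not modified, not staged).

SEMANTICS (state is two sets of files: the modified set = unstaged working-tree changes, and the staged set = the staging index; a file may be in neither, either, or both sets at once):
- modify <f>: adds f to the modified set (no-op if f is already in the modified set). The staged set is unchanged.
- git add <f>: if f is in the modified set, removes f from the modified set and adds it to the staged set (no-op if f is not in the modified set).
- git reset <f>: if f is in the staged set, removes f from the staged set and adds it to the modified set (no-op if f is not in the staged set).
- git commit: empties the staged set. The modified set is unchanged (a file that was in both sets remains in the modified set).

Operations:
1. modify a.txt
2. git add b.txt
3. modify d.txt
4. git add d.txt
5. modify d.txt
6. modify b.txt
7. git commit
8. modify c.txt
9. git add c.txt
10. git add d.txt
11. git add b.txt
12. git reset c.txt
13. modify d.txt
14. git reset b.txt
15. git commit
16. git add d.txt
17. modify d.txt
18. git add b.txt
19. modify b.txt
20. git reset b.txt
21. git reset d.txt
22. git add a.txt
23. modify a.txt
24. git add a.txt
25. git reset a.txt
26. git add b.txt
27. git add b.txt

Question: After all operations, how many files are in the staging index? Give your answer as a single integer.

After op 1 (modify a.txt): modified={a.txt} staged={none}
After op 2 (git add b.txt): modified={a.txt} staged={none}
After op 3 (modify d.txt): modified={a.txt, d.txt} staged={none}
After op 4 (git add d.txt): modified={a.txt} staged={d.txt}
After op 5 (modify d.txt): modified={a.txt, d.txt} staged={d.txt}
After op 6 (modify b.txt): modified={a.txt, b.txt, d.txt} staged={d.txt}
After op 7 (git commit): modified={a.txt, b.txt, d.txt} staged={none}
After op 8 (modify c.txt): modified={a.txt, b.txt, c.txt, d.txt} staged={none}
After op 9 (git add c.txt): modified={a.txt, b.txt, d.txt} staged={c.txt}
After op 10 (git add d.txt): modified={a.txt, b.txt} staged={c.txt, d.txt}
After op 11 (git add b.txt): modified={a.txt} staged={b.txt, c.txt, d.txt}
After op 12 (git reset c.txt): modified={a.txt, c.txt} staged={b.txt, d.txt}
After op 13 (modify d.txt): modified={a.txt, c.txt, d.txt} staged={b.txt, d.txt}
After op 14 (git reset b.txt): modified={a.txt, b.txt, c.txt, d.txt} staged={d.txt}
After op 15 (git commit): modified={a.txt, b.txt, c.txt, d.txt} staged={none}
After op 16 (git add d.txt): modified={a.txt, b.txt, c.txt} staged={d.txt}
After op 17 (modify d.txt): modified={a.txt, b.txt, c.txt, d.txt} staged={d.txt}
After op 18 (git add b.txt): modified={a.txt, c.txt, d.txt} staged={b.txt, d.txt}
After op 19 (modify b.txt): modified={a.txt, b.txt, c.txt, d.txt} staged={b.txt, d.txt}
After op 20 (git reset b.txt): modified={a.txt, b.txt, c.txt, d.txt} staged={d.txt}
After op 21 (git reset d.txt): modified={a.txt, b.txt, c.txt, d.txt} staged={none}
After op 22 (git add a.txt): modified={b.txt, c.txt, d.txt} staged={a.txt}
After op 23 (modify a.txt): modified={a.txt, b.txt, c.txt, d.txt} staged={a.txt}
After op 24 (git add a.txt): modified={b.txt, c.txt, d.txt} staged={a.txt}
After op 25 (git reset a.txt): modified={a.txt, b.txt, c.txt, d.txt} staged={none}
After op 26 (git add b.txt): modified={a.txt, c.txt, d.txt} staged={b.txt}
After op 27 (git add b.txt): modified={a.txt, c.txt, d.txt} staged={b.txt}
Final staged set: {b.txt} -> count=1

Answer: 1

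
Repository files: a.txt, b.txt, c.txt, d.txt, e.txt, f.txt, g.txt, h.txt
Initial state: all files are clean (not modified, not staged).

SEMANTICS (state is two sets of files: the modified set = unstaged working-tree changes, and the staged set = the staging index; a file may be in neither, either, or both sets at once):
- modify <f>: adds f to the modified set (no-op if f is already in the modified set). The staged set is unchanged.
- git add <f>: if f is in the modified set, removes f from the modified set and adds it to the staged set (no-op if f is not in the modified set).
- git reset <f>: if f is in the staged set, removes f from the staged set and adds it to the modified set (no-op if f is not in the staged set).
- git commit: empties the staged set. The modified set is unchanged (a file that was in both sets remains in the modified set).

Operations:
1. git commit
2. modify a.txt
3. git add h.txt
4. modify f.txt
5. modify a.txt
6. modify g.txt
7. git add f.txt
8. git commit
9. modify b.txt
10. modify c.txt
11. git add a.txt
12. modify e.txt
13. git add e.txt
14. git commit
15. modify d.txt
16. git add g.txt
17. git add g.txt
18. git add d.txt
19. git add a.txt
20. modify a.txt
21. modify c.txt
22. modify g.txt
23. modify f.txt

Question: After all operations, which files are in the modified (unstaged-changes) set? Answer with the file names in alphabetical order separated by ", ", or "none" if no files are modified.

After op 1 (git commit): modified={none} staged={none}
After op 2 (modify a.txt): modified={a.txt} staged={none}
After op 3 (git add h.txt): modified={a.txt} staged={none}
After op 4 (modify f.txt): modified={a.txt, f.txt} staged={none}
After op 5 (modify a.txt): modified={a.txt, f.txt} staged={none}
After op 6 (modify g.txt): modified={a.txt, f.txt, g.txt} staged={none}
After op 7 (git add f.txt): modified={a.txt, g.txt} staged={f.txt}
After op 8 (git commit): modified={a.txt, g.txt} staged={none}
After op 9 (modify b.txt): modified={a.txt, b.txt, g.txt} staged={none}
After op 10 (modify c.txt): modified={a.txt, b.txt, c.txt, g.txt} staged={none}
After op 11 (git add a.txt): modified={b.txt, c.txt, g.txt} staged={a.txt}
After op 12 (modify e.txt): modified={b.txt, c.txt, e.txt, g.txt} staged={a.txt}
After op 13 (git add e.txt): modified={b.txt, c.txt, g.txt} staged={a.txt, e.txt}
After op 14 (git commit): modified={b.txt, c.txt, g.txt} staged={none}
After op 15 (modify d.txt): modified={b.txt, c.txt, d.txt, g.txt} staged={none}
After op 16 (git add g.txt): modified={b.txt, c.txt, d.txt} staged={g.txt}
After op 17 (git add g.txt): modified={b.txt, c.txt, d.txt} staged={g.txt}
After op 18 (git add d.txt): modified={b.txt, c.txt} staged={d.txt, g.txt}
After op 19 (git add a.txt): modified={b.txt, c.txt} staged={d.txt, g.txt}
After op 20 (modify a.txt): modified={a.txt, b.txt, c.txt} staged={d.txt, g.txt}
After op 21 (modify c.txt): modified={a.txt, b.txt, c.txt} staged={d.txt, g.txt}
After op 22 (modify g.txt): modified={a.txt, b.txt, c.txt, g.txt} staged={d.txt, g.txt}
After op 23 (modify f.txt): modified={a.txt, b.txt, c.txt, f.txt, g.txt} staged={d.txt, g.txt}

Answer: a.txt, b.txt, c.txt, f.txt, g.txt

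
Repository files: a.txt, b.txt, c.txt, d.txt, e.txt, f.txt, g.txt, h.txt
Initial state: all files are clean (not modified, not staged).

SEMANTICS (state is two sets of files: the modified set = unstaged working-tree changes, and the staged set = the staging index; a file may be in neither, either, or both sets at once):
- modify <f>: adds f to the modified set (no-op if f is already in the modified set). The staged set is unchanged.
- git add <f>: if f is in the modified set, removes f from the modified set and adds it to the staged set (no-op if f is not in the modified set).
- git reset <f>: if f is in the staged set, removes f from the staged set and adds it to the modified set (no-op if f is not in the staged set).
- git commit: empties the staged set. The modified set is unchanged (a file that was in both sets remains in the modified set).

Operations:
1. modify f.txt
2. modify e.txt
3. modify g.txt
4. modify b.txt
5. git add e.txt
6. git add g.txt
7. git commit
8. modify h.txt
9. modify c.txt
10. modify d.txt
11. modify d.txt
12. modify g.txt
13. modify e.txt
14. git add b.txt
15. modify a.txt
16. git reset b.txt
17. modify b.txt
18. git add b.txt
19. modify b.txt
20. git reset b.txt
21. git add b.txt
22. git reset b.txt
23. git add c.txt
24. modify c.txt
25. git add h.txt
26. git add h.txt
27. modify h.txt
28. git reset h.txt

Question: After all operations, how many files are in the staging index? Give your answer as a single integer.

After op 1 (modify f.txt): modified={f.txt} staged={none}
After op 2 (modify e.txt): modified={e.txt, f.txt} staged={none}
After op 3 (modify g.txt): modified={e.txt, f.txt, g.txt} staged={none}
After op 4 (modify b.txt): modified={b.txt, e.txt, f.txt, g.txt} staged={none}
After op 5 (git add e.txt): modified={b.txt, f.txt, g.txt} staged={e.txt}
After op 6 (git add g.txt): modified={b.txt, f.txt} staged={e.txt, g.txt}
After op 7 (git commit): modified={b.txt, f.txt} staged={none}
After op 8 (modify h.txt): modified={b.txt, f.txt, h.txt} staged={none}
After op 9 (modify c.txt): modified={b.txt, c.txt, f.txt, h.txt} staged={none}
After op 10 (modify d.txt): modified={b.txt, c.txt, d.txt, f.txt, h.txt} staged={none}
After op 11 (modify d.txt): modified={b.txt, c.txt, d.txt, f.txt, h.txt} staged={none}
After op 12 (modify g.txt): modified={b.txt, c.txt, d.txt, f.txt, g.txt, h.txt} staged={none}
After op 13 (modify e.txt): modified={b.txt, c.txt, d.txt, e.txt, f.txt, g.txt, h.txt} staged={none}
After op 14 (git add b.txt): modified={c.txt, d.txt, e.txt, f.txt, g.txt, h.txt} staged={b.txt}
After op 15 (modify a.txt): modified={a.txt, c.txt, d.txt, e.txt, f.txt, g.txt, h.txt} staged={b.txt}
After op 16 (git reset b.txt): modified={a.txt, b.txt, c.txt, d.txt, e.txt, f.txt, g.txt, h.txt} staged={none}
After op 17 (modify b.txt): modified={a.txt, b.txt, c.txt, d.txt, e.txt, f.txt, g.txt, h.txt} staged={none}
After op 18 (git add b.txt): modified={a.txt, c.txt, d.txt, e.txt, f.txt, g.txt, h.txt} staged={b.txt}
After op 19 (modify b.txt): modified={a.txt, b.txt, c.txt, d.txt, e.txt, f.txt, g.txt, h.txt} staged={b.txt}
After op 20 (git reset b.txt): modified={a.txt, b.txt, c.txt, d.txt, e.txt, f.txt, g.txt, h.txt} staged={none}
After op 21 (git add b.txt): modified={a.txt, c.txt, d.txt, e.txt, f.txt, g.txt, h.txt} staged={b.txt}
After op 22 (git reset b.txt): modified={a.txt, b.txt, c.txt, d.txt, e.txt, f.txt, g.txt, h.txt} staged={none}
After op 23 (git add c.txt): modified={a.txt, b.txt, d.txt, e.txt, f.txt, g.txt, h.txt} staged={c.txt}
After op 24 (modify c.txt): modified={a.txt, b.txt, c.txt, d.txt, e.txt, f.txt, g.txt, h.txt} staged={c.txt}
After op 25 (git add h.txt): modified={a.txt, b.txt, c.txt, d.txt, e.txt, f.txt, g.txt} staged={c.txt, h.txt}
After op 26 (git add h.txt): modified={a.txt, b.txt, c.txt, d.txt, e.txt, f.txt, g.txt} staged={c.txt, h.txt}
After op 27 (modify h.txt): modified={a.txt, b.txt, c.txt, d.txt, e.txt, f.txt, g.txt, h.txt} staged={c.txt, h.txt}
After op 28 (git reset h.txt): modified={a.txt, b.txt, c.txt, d.txt, e.txt, f.txt, g.txt, h.txt} staged={c.txt}
Final staged set: {c.txt} -> count=1

Answer: 1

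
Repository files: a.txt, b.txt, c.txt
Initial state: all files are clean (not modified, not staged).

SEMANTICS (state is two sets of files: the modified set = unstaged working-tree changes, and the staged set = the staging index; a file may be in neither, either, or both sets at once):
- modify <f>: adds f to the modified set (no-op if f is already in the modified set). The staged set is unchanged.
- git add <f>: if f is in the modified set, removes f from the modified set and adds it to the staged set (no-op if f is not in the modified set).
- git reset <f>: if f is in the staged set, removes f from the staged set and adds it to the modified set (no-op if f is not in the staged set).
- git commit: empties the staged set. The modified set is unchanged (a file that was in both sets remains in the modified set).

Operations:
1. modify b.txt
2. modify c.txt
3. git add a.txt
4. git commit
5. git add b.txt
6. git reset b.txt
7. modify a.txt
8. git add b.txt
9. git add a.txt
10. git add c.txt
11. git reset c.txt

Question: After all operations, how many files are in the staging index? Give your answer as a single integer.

After op 1 (modify b.txt): modified={b.txt} staged={none}
After op 2 (modify c.txt): modified={b.txt, c.txt} staged={none}
After op 3 (git add a.txt): modified={b.txt, c.txt} staged={none}
After op 4 (git commit): modified={b.txt, c.txt} staged={none}
After op 5 (git add b.txt): modified={c.txt} staged={b.txt}
After op 6 (git reset b.txt): modified={b.txt, c.txt} staged={none}
After op 7 (modify a.txt): modified={a.txt, b.txt, c.txt} staged={none}
After op 8 (git add b.txt): modified={a.txt, c.txt} staged={b.txt}
After op 9 (git add a.txt): modified={c.txt} staged={a.txt, b.txt}
After op 10 (git add c.txt): modified={none} staged={a.txt, b.txt, c.txt}
After op 11 (git reset c.txt): modified={c.txt} staged={a.txt, b.txt}
Final staged set: {a.txt, b.txt} -> count=2

Answer: 2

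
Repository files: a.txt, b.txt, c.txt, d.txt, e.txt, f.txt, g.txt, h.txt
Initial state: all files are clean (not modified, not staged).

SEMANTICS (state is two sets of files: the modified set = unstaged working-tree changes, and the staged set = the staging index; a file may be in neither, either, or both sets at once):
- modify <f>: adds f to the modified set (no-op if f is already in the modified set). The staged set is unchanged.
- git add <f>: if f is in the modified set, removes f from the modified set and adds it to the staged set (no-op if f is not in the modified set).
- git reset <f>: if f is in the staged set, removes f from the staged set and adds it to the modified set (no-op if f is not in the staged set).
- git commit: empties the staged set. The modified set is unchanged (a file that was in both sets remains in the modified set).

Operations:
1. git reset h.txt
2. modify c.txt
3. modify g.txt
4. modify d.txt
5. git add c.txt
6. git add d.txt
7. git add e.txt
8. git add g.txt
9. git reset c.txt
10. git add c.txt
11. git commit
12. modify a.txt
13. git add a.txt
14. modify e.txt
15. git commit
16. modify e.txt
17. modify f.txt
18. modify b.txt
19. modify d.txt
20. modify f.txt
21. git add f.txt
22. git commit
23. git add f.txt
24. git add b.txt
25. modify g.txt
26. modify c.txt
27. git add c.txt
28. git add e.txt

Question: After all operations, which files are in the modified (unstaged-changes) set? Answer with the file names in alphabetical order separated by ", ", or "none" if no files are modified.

Answer: d.txt, g.txt

Derivation:
After op 1 (git reset h.txt): modified={none} staged={none}
After op 2 (modify c.txt): modified={c.txt} staged={none}
After op 3 (modify g.txt): modified={c.txt, g.txt} staged={none}
After op 4 (modify d.txt): modified={c.txt, d.txt, g.txt} staged={none}
After op 5 (git add c.txt): modified={d.txt, g.txt} staged={c.txt}
After op 6 (git add d.txt): modified={g.txt} staged={c.txt, d.txt}
After op 7 (git add e.txt): modified={g.txt} staged={c.txt, d.txt}
After op 8 (git add g.txt): modified={none} staged={c.txt, d.txt, g.txt}
After op 9 (git reset c.txt): modified={c.txt} staged={d.txt, g.txt}
After op 10 (git add c.txt): modified={none} staged={c.txt, d.txt, g.txt}
After op 11 (git commit): modified={none} staged={none}
After op 12 (modify a.txt): modified={a.txt} staged={none}
After op 13 (git add a.txt): modified={none} staged={a.txt}
After op 14 (modify e.txt): modified={e.txt} staged={a.txt}
After op 15 (git commit): modified={e.txt} staged={none}
After op 16 (modify e.txt): modified={e.txt} staged={none}
After op 17 (modify f.txt): modified={e.txt, f.txt} staged={none}
After op 18 (modify b.txt): modified={b.txt, e.txt, f.txt} staged={none}
After op 19 (modify d.txt): modified={b.txt, d.txt, e.txt, f.txt} staged={none}
After op 20 (modify f.txt): modified={b.txt, d.txt, e.txt, f.txt} staged={none}
After op 21 (git add f.txt): modified={b.txt, d.txt, e.txt} staged={f.txt}
After op 22 (git commit): modified={b.txt, d.txt, e.txt} staged={none}
After op 23 (git add f.txt): modified={b.txt, d.txt, e.txt} staged={none}
After op 24 (git add b.txt): modified={d.txt, e.txt} staged={b.txt}
After op 25 (modify g.txt): modified={d.txt, e.txt, g.txt} staged={b.txt}
After op 26 (modify c.txt): modified={c.txt, d.txt, e.txt, g.txt} staged={b.txt}
After op 27 (git add c.txt): modified={d.txt, e.txt, g.txt} staged={b.txt, c.txt}
After op 28 (git add e.txt): modified={d.txt, g.txt} staged={b.txt, c.txt, e.txt}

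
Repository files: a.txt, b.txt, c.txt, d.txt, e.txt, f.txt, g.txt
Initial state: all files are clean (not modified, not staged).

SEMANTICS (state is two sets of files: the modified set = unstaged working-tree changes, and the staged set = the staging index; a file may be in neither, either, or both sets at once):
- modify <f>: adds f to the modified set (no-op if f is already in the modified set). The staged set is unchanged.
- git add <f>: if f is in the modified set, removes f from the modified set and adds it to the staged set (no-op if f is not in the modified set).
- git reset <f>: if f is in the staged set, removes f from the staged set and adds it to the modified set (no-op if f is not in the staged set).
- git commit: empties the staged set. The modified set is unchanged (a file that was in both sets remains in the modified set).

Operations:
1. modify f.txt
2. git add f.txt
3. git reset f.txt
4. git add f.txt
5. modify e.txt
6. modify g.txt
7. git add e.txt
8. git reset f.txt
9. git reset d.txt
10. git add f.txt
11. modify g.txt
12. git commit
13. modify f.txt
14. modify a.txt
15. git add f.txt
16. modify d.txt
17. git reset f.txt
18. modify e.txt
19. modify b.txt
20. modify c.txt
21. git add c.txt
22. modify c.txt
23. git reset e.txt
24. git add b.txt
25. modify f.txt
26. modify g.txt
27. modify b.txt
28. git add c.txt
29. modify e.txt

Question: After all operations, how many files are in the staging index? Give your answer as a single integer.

After op 1 (modify f.txt): modified={f.txt} staged={none}
After op 2 (git add f.txt): modified={none} staged={f.txt}
After op 3 (git reset f.txt): modified={f.txt} staged={none}
After op 4 (git add f.txt): modified={none} staged={f.txt}
After op 5 (modify e.txt): modified={e.txt} staged={f.txt}
After op 6 (modify g.txt): modified={e.txt, g.txt} staged={f.txt}
After op 7 (git add e.txt): modified={g.txt} staged={e.txt, f.txt}
After op 8 (git reset f.txt): modified={f.txt, g.txt} staged={e.txt}
After op 9 (git reset d.txt): modified={f.txt, g.txt} staged={e.txt}
After op 10 (git add f.txt): modified={g.txt} staged={e.txt, f.txt}
After op 11 (modify g.txt): modified={g.txt} staged={e.txt, f.txt}
After op 12 (git commit): modified={g.txt} staged={none}
After op 13 (modify f.txt): modified={f.txt, g.txt} staged={none}
After op 14 (modify a.txt): modified={a.txt, f.txt, g.txt} staged={none}
After op 15 (git add f.txt): modified={a.txt, g.txt} staged={f.txt}
After op 16 (modify d.txt): modified={a.txt, d.txt, g.txt} staged={f.txt}
After op 17 (git reset f.txt): modified={a.txt, d.txt, f.txt, g.txt} staged={none}
After op 18 (modify e.txt): modified={a.txt, d.txt, e.txt, f.txt, g.txt} staged={none}
After op 19 (modify b.txt): modified={a.txt, b.txt, d.txt, e.txt, f.txt, g.txt} staged={none}
After op 20 (modify c.txt): modified={a.txt, b.txt, c.txt, d.txt, e.txt, f.txt, g.txt} staged={none}
After op 21 (git add c.txt): modified={a.txt, b.txt, d.txt, e.txt, f.txt, g.txt} staged={c.txt}
After op 22 (modify c.txt): modified={a.txt, b.txt, c.txt, d.txt, e.txt, f.txt, g.txt} staged={c.txt}
After op 23 (git reset e.txt): modified={a.txt, b.txt, c.txt, d.txt, e.txt, f.txt, g.txt} staged={c.txt}
After op 24 (git add b.txt): modified={a.txt, c.txt, d.txt, e.txt, f.txt, g.txt} staged={b.txt, c.txt}
After op 25 (modify f.txt): modified={a.txt, c.txt, d.txt, e.txt, f.txt, g.txt} staged={b.txt, c.txt}
After op 26 (modify g.txt): modified={a.txt, c.txt, d.txt, e.txt, f.txt, g.txt} staged={b.txt, c.txt}
After op 27 (modify b.txt): modified={a.txt, b.txt, c.txt, d.txt, e.txt, f.txt, g.txt} staged={b.txt, c.txt}
After op 28 (git add c.txt): modified={a.txt, b.txt, d.txt, e.txt, f.txt, g.txt} staged={b.txt, c.txt}
After op 29 (modify e.txt): modified={a.txt, b.txt, d.txt, e.txt, f.txt, g.txt} staged={b.txt, c.txt}
Final staged set: {b.txt, c.txt} -> count=2

Answer: 2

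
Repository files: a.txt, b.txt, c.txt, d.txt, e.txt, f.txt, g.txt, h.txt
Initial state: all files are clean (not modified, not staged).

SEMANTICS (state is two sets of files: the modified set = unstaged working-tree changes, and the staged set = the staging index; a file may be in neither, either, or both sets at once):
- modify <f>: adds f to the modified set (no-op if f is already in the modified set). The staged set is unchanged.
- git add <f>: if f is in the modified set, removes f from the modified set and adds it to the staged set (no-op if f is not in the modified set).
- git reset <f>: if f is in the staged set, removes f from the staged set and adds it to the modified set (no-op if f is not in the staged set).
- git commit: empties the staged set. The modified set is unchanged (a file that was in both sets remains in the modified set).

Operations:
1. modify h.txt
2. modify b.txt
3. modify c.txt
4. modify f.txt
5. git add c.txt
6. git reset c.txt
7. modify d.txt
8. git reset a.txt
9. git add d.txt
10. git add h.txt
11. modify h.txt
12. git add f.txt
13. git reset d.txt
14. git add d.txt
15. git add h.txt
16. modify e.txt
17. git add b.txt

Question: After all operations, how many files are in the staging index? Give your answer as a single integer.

After op 1 (modify h.txt): modified={h.txt} staged={none}
After op 2 (modify b.txt): modified={b.txt, h.txt} staged={none}
After op 3 (modify c.txt): modified={b.txt, c.txt, h.txt} staged={none}
After op 4 (modify f.txt): modified={b.txt, c.txt, f.txt, h.txt} staged={none}
After op 5 (git add c.txt): modified={b.txt, f.txt, h.txt} staged={c.txt}
After op 6 (git reset c.txt): modified={b.txt, c.txt, f.txt, h.txt} staged={none}
After op 7 (modify d.txt): modified={b.txt, c.txt, d.txt, f.txt, h.txt} staged={none}
After op 8 (git reset a.txt): modified={b.txt, c.txt, d.txt, f.txt, h.txt} staged={none}
After op 9 (git add d.txt): modified={b.txt, c.txt, f.txt, h.txt} staged={d.txt}
After op 10 (git add h.txt): modified={b.txt, c.txt, f.txt} staged={d.txt, h.txt}
After op 11 (modify h.txt): modified={b.txt, c.txt, f.txt, h.txt} staged={d.txt, h.txt}
After op 12 (git add f.txt): modified={b.txt, c.txt, h.txt} staged={d.txt, f.txt, h.txt}
After op 13 (git reset d.txt): modified={b.txt, c.txt, d.txt, h.txt} staged={f.txt, h.txt}
After op 14 (git add d.txt): modified={b.txt, c.txt, h.txt} staged={d.txt, f.txt, h.txt}
After op 15 (git add h.txt): modified={b.txt, c.txt} staged={d.txt, f.txt, h.txt}
After op 16 (modify e.txt): modified={b.txt, c.txt, e.txt} staged={d.txt, f.txt, h.txt}
After op 17 (git add b.txt): modified={c.txt, e.txt} staged={b.txt, d.txt, f.txt, h.txt}
Final staged set: {b.txt, d.txt, f.txt, h.txt} -> count=4

Answer: 4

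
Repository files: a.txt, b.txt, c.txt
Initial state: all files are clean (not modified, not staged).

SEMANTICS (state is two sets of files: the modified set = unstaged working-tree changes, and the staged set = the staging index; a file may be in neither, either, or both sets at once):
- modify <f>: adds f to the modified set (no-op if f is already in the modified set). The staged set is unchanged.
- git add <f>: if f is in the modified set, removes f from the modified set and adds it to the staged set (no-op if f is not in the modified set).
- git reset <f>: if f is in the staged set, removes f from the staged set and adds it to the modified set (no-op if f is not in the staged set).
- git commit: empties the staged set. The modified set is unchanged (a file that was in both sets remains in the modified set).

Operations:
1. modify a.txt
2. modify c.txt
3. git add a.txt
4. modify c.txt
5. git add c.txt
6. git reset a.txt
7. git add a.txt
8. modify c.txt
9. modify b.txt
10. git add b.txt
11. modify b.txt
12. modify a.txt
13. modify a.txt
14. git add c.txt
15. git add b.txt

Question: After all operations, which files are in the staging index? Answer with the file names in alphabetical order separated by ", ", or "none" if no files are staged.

Answer: a.txt, b.txt, c.txt

Derivation:
After op 1 (modify a.txt): modified={a.txt} staged={none}
After op 2 (modify c.txt): modified={a.txt, c.txt} staged={none}
After op 3 (git add a.txt): modified={c.txt} staged={a.txt}
After op 4 (modify c.txt): modified={c.txt} staged={a.txt}
After op 5 (git add c.txt): modified={none} staged={a.txt, c.txt}
After op 6 (git reset a.txt): modified={a.txt} staged={c.txt}
After op 7 (git add a.txt): modified={none} staged={a.txt, c.txt}
After op 8 (modify c.txt): modified={c.txt} staged={a.txt, c.txt}
After op 9 (modify b.txt): modified={b.txt, c.txt} staged={a.txt, c.txt}
After op 10 (git add b.txt): modified={c.txt} staged={a.txt, b.txt, c.txt}
After op 11 (modify b.txt): modified={b.txt, c.txt} staged={a.txt, b.txt, c.txt}
After op 12 (modify a.txt): modified={a.txt, b.txt, c.txt} staged={a.txt, b.txt, c.txt}
After op 13 (modify a.txt): modified={a.txt, b.txt, c.txt} staged={a.txt, b.txt, c.txt}
After op 14 (git add c.txt): modified={a.txt, b.txt} staged={a.txt, b.txt, c.txt}
After op 15 (git add b.txt): modified={a.txt} staged={a.txt, b.txt, c.txt}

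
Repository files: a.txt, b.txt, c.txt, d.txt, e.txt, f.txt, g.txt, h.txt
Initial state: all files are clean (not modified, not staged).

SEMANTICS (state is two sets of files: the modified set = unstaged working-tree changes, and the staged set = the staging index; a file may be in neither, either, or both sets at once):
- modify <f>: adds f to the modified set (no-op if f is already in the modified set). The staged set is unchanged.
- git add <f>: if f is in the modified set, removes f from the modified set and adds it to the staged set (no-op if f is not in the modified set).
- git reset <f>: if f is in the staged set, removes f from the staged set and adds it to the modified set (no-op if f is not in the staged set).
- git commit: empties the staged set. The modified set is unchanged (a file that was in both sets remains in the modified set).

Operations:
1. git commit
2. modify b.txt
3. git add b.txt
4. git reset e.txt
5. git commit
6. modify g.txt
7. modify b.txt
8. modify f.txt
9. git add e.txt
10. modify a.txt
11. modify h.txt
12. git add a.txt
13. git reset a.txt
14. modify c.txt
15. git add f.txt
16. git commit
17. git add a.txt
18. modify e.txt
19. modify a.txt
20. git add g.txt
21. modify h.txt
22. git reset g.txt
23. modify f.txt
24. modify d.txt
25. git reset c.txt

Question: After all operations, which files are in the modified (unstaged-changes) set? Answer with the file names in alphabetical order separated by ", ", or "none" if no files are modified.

After op 1 (git commit): modified={none} staged={none}
After op 2 (modify b.txt): modified={b.txt} staged={none}
After op 3 (git add b.txt): modified={none} staged={b.txt}
After op 4 (git reset e.txt): modified={none} staged={b.txt}
After op 5 (git commit): modified={none} staged={none}
After op 6 (modify g.txt): modified={g.txt} staged={none}
After op 7 (modify b.txt): modified={b.txt, g.txt} staged={none}
After op 8 (modify f.txt): modified={b.txt, f.txt, g.txt} staged={none}
After op 9 (git add e.txt): modified={b.txt, f.txt, g.txt} staged={none}
After op 10 (modify a.txt): modified={a.txt, b.txt, f.txt, g.txt} staged={none}
After op 11 (modify h.txt): modified={a.txt, b.txt, f.txt, g.txt, h.txt} staged={none}
After op 12 (git add a.txt): modified={b.txt, f.txt, g.txt, h.txt} staged={a.txt}
After op 13 (git reset a.txt): modified={a.txt, b.txt, f.txt, g.txt, h.txt} staged={none}
After op 14 (modify c.txt): modified={a.txt, b.txt, c.txt, f.txt, g.txt, h.txt} staged={none}
After op 15 (git add f.txt): modified={a.txt, b.txt, c.txt, g.txt, h.txt} staged={f.txt}
After op 16 (git commit): modified={a.txt, b.txt, c.txt, g.txt, h.txt} staged={none}
After op 17 (git add a.txt): modified={b.txt, c.txt, g.txt, h.txt} staged={a.txt}
After op 18 (modify e.txt): modified={b.txt, c.txt, e.txt, g.txt, h.txt} staged={a.txt}
After op 19 (modify a.txt): modified={a.txt, b.txt, c.txt, e.txt, g.txt, h.txt} staged={a.txt}
After op 20 (git add g.txt): modified={a.txt, b.txt, c.txt, e.txt, h.txt} staged={a.txt, g.txt}
After op 21 (modify h.txt): modified={a.txt, b.txt, c.txt, e.txt, h.txt} staged={a.txt, g.txt}
After op 22 (git reset g.txt): modified={a.txt, b.txt, c.txt, e.txt, g.txt, h.txt} staged={a.txt}
After op 23 (modify f.txt): modified={a.txt, b.txt, c.txt, e.txt, f.txt, g.txt, h.txt} staged={a.txt}
After op 24 (modify d.txt): modified={a.txt, b.txt, c.txt, d.txt, e.txt, f.txt, g.txt, h.txt} staged={a.txt}
After op 25 (git reset c.txt): modified={a.txt, b.txt, c.txt, d.txt, e.txt, f.txt, g.txt, h.txt} staged={a.txt}

Answer: a.txt, b.txt, c.txt, d.txt, e.txt, f.txt, g.txt, h.txt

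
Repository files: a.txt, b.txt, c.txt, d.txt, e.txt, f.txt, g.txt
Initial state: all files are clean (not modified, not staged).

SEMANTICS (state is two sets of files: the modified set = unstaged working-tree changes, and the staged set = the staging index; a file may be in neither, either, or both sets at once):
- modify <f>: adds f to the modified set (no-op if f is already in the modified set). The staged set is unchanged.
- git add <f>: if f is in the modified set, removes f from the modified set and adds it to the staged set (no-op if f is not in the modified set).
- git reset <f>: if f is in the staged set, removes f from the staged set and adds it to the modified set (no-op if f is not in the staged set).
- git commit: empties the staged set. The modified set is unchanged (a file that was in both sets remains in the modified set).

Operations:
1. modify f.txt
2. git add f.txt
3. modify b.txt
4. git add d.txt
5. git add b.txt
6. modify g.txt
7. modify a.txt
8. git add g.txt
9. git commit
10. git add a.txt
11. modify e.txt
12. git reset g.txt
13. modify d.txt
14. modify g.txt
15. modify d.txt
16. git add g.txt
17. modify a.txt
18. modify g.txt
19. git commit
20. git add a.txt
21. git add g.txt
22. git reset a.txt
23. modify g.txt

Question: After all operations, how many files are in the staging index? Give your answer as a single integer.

After op 1 (modify f.txt): modified={f.txt} staged={none}
After op 2 (git add f.txt): modified={none} staged={f.txt}
After op 3 (modify b.txt): modified={b.txt} staged={f.txt}
After op 4 (git add d.txt): modified={b.txt} staged={f.txt}
After op 5 (git add b.txt): modified={none} staged={b.txt, f.txt}
After op 6 (modify g.txt): modified={g.txt} staged={b.txt, f.txt}
After op 7 (modify a.txt): modified={a.txt, g.txt} staged={b.txt, f.txt}
After op 8 (git add g.txt): modified={a.txt} staged={b.txt, f.txt, g.txt}
After op 9 (git commit): modified={a.txt} staged={none}
After op 10 (git add a.txt): modified={none} staged={a.txt}
After op 11 (modify e.txt): modified={e.txt} staged={a.txt}
After op 12 (git reset g.txt): modified={e.txt} staged={a.txt}
After op 13 (modify d.txt): modified={d.txt, e.txt} staged={a.txt}
After op 14 (modify g.txt): modified={d.txt, e.txt, g.txt} staged={a.txt}
After op 15 (modify d.txt): modified={d.txt, e.txt, g.txt} staged={a.txt}
After op 16 (git add g.txt): modified={d.txt, e.txt} staged={a.txt, g.txt}
After op 17 (modify a.txt): modified={a.txt, d.txt, e.txt} staged={a.txt, g.txt}
After op 18 (modify g.txt): modified={a.txt, d.txt, e.txt, g.txt} staged={a.txt, g.txt}
After op 19 (git commit): modified={a.txt, d.txt, e.txt, g.txt} staged={none}
After op 20 (git add a.txt): modified={d.txt, e.txt, g.txt} staged={a.txt}
After op 21 (git add g.txt): modified={d.txt, e.txt} staged={a.txt, g.txt}
After op 22 (git reset a.txt): modified={a.txt, d.txt, e.txt} staged={g.txt}
After op 23 (modify g.txt): modified={a.txt, d.txt, e.txt, g.txt} staged={g.txt}
Final staged set: {g.txt} -> count=1

Answer: 1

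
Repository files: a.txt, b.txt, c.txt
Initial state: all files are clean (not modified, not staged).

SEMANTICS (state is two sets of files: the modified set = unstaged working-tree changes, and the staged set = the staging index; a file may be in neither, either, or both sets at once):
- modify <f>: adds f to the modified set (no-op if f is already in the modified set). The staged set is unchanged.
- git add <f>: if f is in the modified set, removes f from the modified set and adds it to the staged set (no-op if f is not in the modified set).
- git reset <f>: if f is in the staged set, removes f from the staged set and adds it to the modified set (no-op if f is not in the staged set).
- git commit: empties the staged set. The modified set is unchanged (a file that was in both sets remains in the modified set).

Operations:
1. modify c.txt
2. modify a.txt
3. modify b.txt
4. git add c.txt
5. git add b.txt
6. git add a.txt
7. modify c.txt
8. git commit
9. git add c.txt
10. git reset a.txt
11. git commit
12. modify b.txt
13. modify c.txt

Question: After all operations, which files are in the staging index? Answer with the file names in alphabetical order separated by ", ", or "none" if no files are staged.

After op 1 (modify c.txt): modified={c.txt} staged={none}
After op 2 (modify a.txt): modified={a.txt, c.txt} staged={none}
After op 3 (modify b.txt): modified={a.txt, b.txt, c.txt} staged={none}
After op 4 (git add c.txt): modified={a.txt, b.txt} staged={c.txt}
After op 5 (git add b.txt): modified={a.txt} staged={b.txt, c.txt}
After op 6 (git add a.txt): modified={none} staged={a.txt, b.txt, c.txt}
After op 7 (modify c.txt): modified={c.txt} staged={a.txt, b.txt, c.txt}
After op 8 (git commit): modified={c.txt} staged={none}
After op 9 (git add c.txt): modified={none} staged={c.txt}
After op 10 (git reset a.txt): modified={none} staged={c.txt}
After op 11 (git commit): modified={none} staged={none}
After op 12 (modify b.txt): modified={b.txt} staged={none}
After op 13 (modify c.txt): modified={b.txt, c.txt} staged={none}

Answer: none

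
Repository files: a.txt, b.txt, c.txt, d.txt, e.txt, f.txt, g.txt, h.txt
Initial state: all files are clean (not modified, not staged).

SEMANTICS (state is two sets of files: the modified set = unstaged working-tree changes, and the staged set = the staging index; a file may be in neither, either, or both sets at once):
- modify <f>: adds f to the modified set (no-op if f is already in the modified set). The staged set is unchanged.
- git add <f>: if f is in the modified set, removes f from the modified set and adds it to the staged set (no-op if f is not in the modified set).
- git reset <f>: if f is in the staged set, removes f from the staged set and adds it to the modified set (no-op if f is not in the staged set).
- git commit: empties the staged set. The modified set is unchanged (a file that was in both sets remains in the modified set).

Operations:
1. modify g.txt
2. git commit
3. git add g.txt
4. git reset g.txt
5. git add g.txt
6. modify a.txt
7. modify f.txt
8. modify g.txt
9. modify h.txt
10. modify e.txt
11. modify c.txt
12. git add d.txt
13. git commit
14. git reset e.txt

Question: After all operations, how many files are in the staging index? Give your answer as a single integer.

After op 1 (modify g.txt): modified={g.txt} staged={none}
After op 2 (git commit): modified={g.txt} staged={none}
After op 3 (git add g.txt): modified={none} staged={g.txt}
After op 4 (git reset g.txt): modified={g.txt} staged={none}
After op 5 (git add g.txt): modified={none} staged={g.txt}
After op 6 (modify a.txt): modified={a.txt} staged={g.txt}
After op 7 (modify f.txt): modified={a.txt, f.txt} staged={g.txt}
After op 8 (modify g.txt): modified={a.txt, f.txt, g.txt} staged={g.txt}
After op 9 (modify h.txt): modified={a.txt, f.txt, g.txt, h.txt} staged={g.txt}
After op 10 (modify e.txt): modified={a.txt, e.txt, f.txt, g.txt, h.txt} staged={g.txt}
After op 11 (modify c.txt): modified={a.txt, c.txt, e.txt, f.txt, g.txt, h.txt} staged={g.txt}
After op 12 (git add d.txt): modified={a.txt, c.txt, e.txt, f.txt, g.txt, h.txt} staged={g.txt}
After op 13 (git commit): modified={a.txt, c.txt, e.txt, f.txt, g.txt, h.txt} staged={none}
After op 14 (git reset e.txt): modified={a.txt, c.txt, e.txt, f.txt, g.txt, h.txt} staged={none}
Final staged set: {none} -> count=0

Answer: 0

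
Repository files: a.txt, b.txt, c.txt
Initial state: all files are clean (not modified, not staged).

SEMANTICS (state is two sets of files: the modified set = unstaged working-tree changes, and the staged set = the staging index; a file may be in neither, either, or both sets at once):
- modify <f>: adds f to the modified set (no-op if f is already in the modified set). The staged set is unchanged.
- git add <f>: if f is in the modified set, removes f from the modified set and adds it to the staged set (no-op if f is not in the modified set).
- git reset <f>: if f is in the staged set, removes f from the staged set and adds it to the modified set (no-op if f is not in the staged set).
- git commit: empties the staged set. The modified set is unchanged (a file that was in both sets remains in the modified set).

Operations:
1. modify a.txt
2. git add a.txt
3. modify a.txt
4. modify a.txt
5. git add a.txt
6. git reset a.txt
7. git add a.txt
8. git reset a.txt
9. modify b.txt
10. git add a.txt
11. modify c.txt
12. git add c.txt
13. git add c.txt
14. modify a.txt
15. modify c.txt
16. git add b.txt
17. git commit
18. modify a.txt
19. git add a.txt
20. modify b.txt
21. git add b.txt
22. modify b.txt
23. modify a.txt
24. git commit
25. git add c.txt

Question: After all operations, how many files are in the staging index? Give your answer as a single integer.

After op 1 (modify a.txt): modified={a.txt} staged={none}
After op 2 (git add a.txt): modified={none} staged={a.txt}
After op 3 (modify a.txt): modified={a.txt} staged={a.txt}
After op 4 (modify a.txt): modified={a.txt} staged={a.txt}
After op 5 (git add a.txt): modified={none} staged={a.txt}
After op 6 (git reset a.txt): modified={a.txt} staged={none}
After op 7 (git add a.txt): modified={none} staged={a.txt}
After op 8 (git reset a.txt): modified={a.txt} staged={none}
After op 9 (modify b.txt): modified={a.txt, b.txt} staged={none}
After op 10 (git add a.txt): modified={b.txt} staged={a.txt}
After op 11 (modify c.txt): modified={b.txt, c.txt} staged={a.txt}
After op 12 (git add c.txt): modified={b.txt} staged={a.txt, c.txt}
After op 13 (git add c.txt): modified={b.txt} staged={a.txt, c.txt}
After op 14 (modify a.txt): modified={a.txt, b.txt} staged={a.txt, c.txt}
After op 15 (modify c.txt): modified={a.txt, b.txt, c.txt} staged={a.txt, c.txt}
After op 16 (git add b.txt): modified={a.txt, c.txt} staged={a.txt, b.txt, c.txt}
After op 17 (git commit): modified={a.txt, c.txt} staged={none}
After op 18 (modify a.txt): modified={a.txt, c.txt} staged={none}
After op 19 (git add a.txt): modified={c.txt} staged={a.txt}
After op 20 (modify b.txt): modified={b.txt, c.txt} staged={a.txt}
After op 21 (git add b.txt): modified={c.txt} staged={a.txt, b.txt}
After op 22 (modify b.txt): modified={b.txt, c.txt} staged={a.txt, b.txt}
After op 23 (modify a.txt): modified={a.txt, b.txt, c.txt} staged={a.txt, b.txt}
After op 24 (git commit): modified={a.txt, b.txt, c.txt} staged={none}
After op 25 (git add c.txt): modified={a.txt, b.txt} staged={c.txt}
Final staged set: {c.txt} -> count=1

Answer: 1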